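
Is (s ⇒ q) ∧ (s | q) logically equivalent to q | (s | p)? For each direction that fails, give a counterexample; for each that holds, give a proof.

(⟹) Assume the antecedent. If p is true, q | (s | p) reduces to true regardless of the other variables. If p is false, the antecedent forces (p = F, q = T, s = F) or (p = F, q = T, s = T), and q | (s | p) holds there. Either way q | (s | p) holds.

(⟸) This fails. Under p = T, q = F, s = F, the left side is false but the right side is true.

The forward direction holds; the converse fails.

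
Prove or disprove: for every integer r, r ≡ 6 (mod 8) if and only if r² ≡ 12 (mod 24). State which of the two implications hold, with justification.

Both directions fail.

(⇒) This fails: take r = 14. Then 14 ≡ 6 (mod 8), but 14² = 196 ≡ 4 (mod 24), not 12.

(⇐) This fails: take r = 18. Then 18² = 324 ≡ 12 (mod 24), yet 18 ≡ 2 (mod 8), not 6.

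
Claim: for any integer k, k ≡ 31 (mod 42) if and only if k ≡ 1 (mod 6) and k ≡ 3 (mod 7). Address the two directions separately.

Both directions hold; the statement is true.

(⟸) If k ≡ 1 (mod 6) and k ≡ 3 (mod 7), then by the Chinese remainder theorem k ≡ 31 (mod 42). This is exactly k ≡ 31 (mod 42).

(⟹) Suppose k ≡ 31 (mod 42); write k = 42j + 31. Since 6 ∣ 42, reducing mod 6 gives k ≡ 31 ≡ 1 (mod 6); since 7 ∣ 42, reducing mod 7 gives k ≡ 31 ≡ 3 (mod 7).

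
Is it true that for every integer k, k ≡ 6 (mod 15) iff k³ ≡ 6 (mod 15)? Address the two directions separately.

(←) Suppose k³ ≡ 6 (mod 15). The only residue r in {0, …, 14} with r³ ≡ 6 (mod 15) is r = 6, so k ≡ 6 (mod 15).

(→) Suppose k ≡ 6 (mod 15). Write k = 15j + 6. Then (15j + 6)³ = 3375j³ + 4050j² + 1620j + 216 = 15(225j³ + 270j² + 108j + 14) + 6, so k³ ≡ 6 (mod 15).

Both directions hold.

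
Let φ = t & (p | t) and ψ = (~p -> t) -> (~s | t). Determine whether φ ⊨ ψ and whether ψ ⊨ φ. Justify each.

[⇒] Assume the antecedent. If p is true, the antecedent forces (p = T, t = T, s = F) or (p = T, t = T, s = T), and (~p -> t) -> (~s | t) holds there. If p is false, (~p -> t) -> (~s | t) reduces to true regardless of the other variables. Either way (~p -> t) -> (~s | t) holds.

[⇐] This fails. Under p = F, t = F, s = F, the left side is false but the right side is true.

Only the forward direction holds.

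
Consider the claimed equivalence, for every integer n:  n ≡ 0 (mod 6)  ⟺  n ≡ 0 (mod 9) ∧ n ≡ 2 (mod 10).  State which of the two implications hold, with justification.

The forward direction fails; the converse holds.

[⇐] If n ≡ 0 (mod 9) and n ≡ 2 (mod 10), then by the Chinese remainder theorem n ≡ 72 (mod 90). Since 72 ≡ 0 (mod 6) and 6 ∣ 90, we get n ≡ 0 (mod 6).

[⇒] This fails: n = 0 gives 0 ≡ 0 (mod 6) but 0 ≡ 0 (mod 10), so the conjunction on the right does not hold.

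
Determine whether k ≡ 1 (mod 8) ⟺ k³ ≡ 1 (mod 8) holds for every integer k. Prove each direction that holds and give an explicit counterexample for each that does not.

[⇒] Suppose k ≡ 1 (mod 8). Write k = 8j + 1. Then (8j + 1)³ = 512j³ + 192j² + 24j + 1 = 8(64j³ + 24j² + 3j) + 1, so k³ ≡ 1 (mod 8).

[⇐] Conversely, suppose k³ ≡ 1 (mod 8). The only residue r in {0, …, 7} with r³ ≡ 1 (mod 8) is r = 1, so k ≡ 1 (mod 8).

Equivalent; both directions hold.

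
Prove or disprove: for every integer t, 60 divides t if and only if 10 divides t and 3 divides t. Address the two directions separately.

(⟹) If 60 ∣ t, write t = 60q. Since 60 = 6·10, t = 10·(6q), so 10 ∣ t; and since 60 = 20·3, t = 3·(20q), so 3 ∣ t.

(⟸) This fails: take t = 30. Both 10 ∣ 30 and 3 ∣ 30, yet 30 is not a multiple of 60 (since 30 = 0·60 + 30), so 60 ∤ 30.

Only the forward direction holds.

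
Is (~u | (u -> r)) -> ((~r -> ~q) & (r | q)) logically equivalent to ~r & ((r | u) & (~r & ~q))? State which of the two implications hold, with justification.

The forward direction fails; the converse holds.

(⟸) Assume the antecedent. If u is true, the consequent reduces to true regardless of the other variables. If u is false, the antecedent cannot hold. Either way the consequent holds.

(⟹) This fails. Under u = T, q = T, r = F, the left side is true but the right side is false.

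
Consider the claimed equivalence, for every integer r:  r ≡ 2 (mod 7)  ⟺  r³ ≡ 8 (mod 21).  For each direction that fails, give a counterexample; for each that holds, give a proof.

Forward direction. This fails: take r = 9. Then 9 ≡ 2 (mod 7), but 9³ = 729 ≡ 15 (mod 21), not 8.

Converse. This fails: take r = 8. Then 8³ = 512 ≡ 8 (mod 21), yet 8 ≡ 1 (mod 7), not 2.

(⇒) fails and (⇐) fails.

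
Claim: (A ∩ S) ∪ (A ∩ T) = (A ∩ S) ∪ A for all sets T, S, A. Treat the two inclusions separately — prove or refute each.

Only the forward inclusion holds.

(⊆) Let x ∈ (A ∩ S) ∪ (A ∩ T). Then either x ∈ T ∩ A and x ∉ S; or x ∈ S ∩ A and x ∉ T; or x ∈ T ∩ S ∩ A. In each case x ∈ (A ∩ S) ∪ A, so (A ∩ S) ∪ (A ∩ T) ⊆ (A ∩ S) ∪ A.

(⊇) This inclusion fails. Take T = ∅, S = ∅, A = {1}; then 1 ∈ (A ∩ S) ∪ A but 1 ∉ (A ∩ S) ∪ (A ∩ T).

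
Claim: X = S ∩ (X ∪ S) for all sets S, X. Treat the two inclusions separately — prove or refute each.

(⊆) fails and (⊇) fails.

(⊆) This inclusion fails. Take S = ∅, X = {1}; then 1 ∈ X but 1 ∉ S ∩ (X ∪ S).

(⊇) This inclusion fails. Take S = {1}, X = ∅; then 1 ∈ S ∩ (X ∪ S) but 1 ∉ X.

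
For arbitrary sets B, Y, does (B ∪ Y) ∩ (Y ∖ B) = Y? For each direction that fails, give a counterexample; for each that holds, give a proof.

(⊆) holds; (⊇) fails.

Reverse inclusion. This inclusion fails. Take B = {1}, Y = {1}; then 1 ∈ Y but 1 ∉ (B ∪ Y) ∩ (Y ∖ B).

Forward inclusion. Let x ∈ (B ∪ Y) ∩ (Y ∖ B). Then x ∈ Y and x ∉ B, from which x ∈ Y.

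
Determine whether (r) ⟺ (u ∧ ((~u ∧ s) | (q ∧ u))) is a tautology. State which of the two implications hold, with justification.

(⇒) fails and (⇐) fails.

(→) This fails. Under u = F, s = F, r = T, q = F, the left side is true but the right side is false.

(←) This fails. Under u = T, s = F, r = F, q = T, the left side is false but the right side is true.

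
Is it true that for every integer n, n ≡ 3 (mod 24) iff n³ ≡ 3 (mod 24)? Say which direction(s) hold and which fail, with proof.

(←) Suppose n³ ≡ 3 (mod 24). The only residue r in {0, …, 23} with r³ ≡ 3 (mod 24) is r = 3, so n ≡ 3 (mod 24).

(→) Suppose n ≡ 3 (mod 24). Write n = 24j + 3. Then (24j + 3)³ = 13824j³ + 5184j² + 648j + 27 = 24(576j³ + 216j² + 27j + 1) + 3, so n³ ≡ 3 (mod 24).

Both directions hold.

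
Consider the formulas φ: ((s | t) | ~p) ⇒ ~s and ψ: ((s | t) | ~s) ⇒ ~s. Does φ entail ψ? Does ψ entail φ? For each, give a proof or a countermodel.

Both implications hold.

Forward direction. Assume the antecedent. If s is true, the antecedent cannot hold. If s is false, ((s | t) | ~s) ⇒ ~s reduces to true regardless of the other variables. Either way ((s | t) | ~s) ⇒ ~s holds.

Converse. Assume the antecedent. If s is true, the antecedent cannot hold. If s is false, ((s | t) | ~p) ⇒ ~s reduces to true regardless of the other variables. Either way ((s | t) | ~p) ⇒ ~s holds.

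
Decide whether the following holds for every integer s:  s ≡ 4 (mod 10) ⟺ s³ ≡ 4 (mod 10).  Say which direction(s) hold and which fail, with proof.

(←) For the converse, argue contrapositively. If s ≢ 4 (mod 10), then s is congruent to one of 0, 1, 2, 3, 5, 6, 7, 8, 9 modulo 10, and these give s³ ≡ 0, 1, 8, 7, 5, 6, 3, 2, 9 respectively — never 4.

(→) Suppose s ≡ 4 (mod 10). Write s = 10j + 4. Then (10j + 4)³ = 1000j³ + 1200j² + 480j + 64 = 10(100j³ + 120j² + 48j + 6) + 4, so s³ ≡ 4 (mod 10).

Equivalent; both directions hold.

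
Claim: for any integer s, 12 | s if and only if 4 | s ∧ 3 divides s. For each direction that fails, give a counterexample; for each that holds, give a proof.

Equivalent; both directions hold.

(⇒) If 12 ∣ s, write s = 12q. Since 12 = 3·4, s = 4·(3q), so 4 ∣ s; and since 12 = 4·3, s = 3·(4q), so 3 ∣ s.

(⇐) Suppose 4 ∣ s and 3 ∣ s. Any common multiple of 4 and 3 is a multiple of their lcm; here gcd(4, 3) = 1, so lcm(4, 3) = 4·3 = 12, so 12 ∣ s.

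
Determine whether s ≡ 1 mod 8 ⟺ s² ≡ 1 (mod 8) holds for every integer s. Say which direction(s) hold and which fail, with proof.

(→) Suppose s ≡ 1 mod 8. Write s = 8j + 1. Then (8j + 1)² = 64j² + 16j + 1 = 8(8j² + 2j) + 1, so s² ≡ 1 (mod 8).

(←) This fails: take s = 3. Then 3² = 9 ≡ 1 (mod 8), yet 3 ≡ 3 (mod 8), not 1.

Only the forward direction holds.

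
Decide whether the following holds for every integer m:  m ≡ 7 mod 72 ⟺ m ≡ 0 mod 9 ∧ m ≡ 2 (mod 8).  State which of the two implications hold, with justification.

Neither implication holds.

Forward direction. This fails: m = 7 gives 7 ≡ 7 (mod 72) but 7 ≡ 7 (mod 9), so the conjunction on the right does not hold.

Converse. This fails: m = 18 satisfies both congruences on the right (18 ≡ 0 mod 9 and 18 ≡ 2 mod 8) yet 18 ≡ 18 (mod 72), not 7.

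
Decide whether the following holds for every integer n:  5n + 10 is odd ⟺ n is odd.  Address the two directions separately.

Both directions hold.

[⇒] Suppose 5n + 10 is odd. Since 5 is odd, 5n and n have the same parity, so 5n + 10 ≡ n + 10 (mod 2). As 10 is even, 5n + 10 is odd exactly when n is odd. Thus n is odd.

[⇐] Conversely, suppose n is odd; write n = 2j + 1. Then 5n + 10 = 5·(2j + 1) + 10 = 2·5j + 15, which is odd.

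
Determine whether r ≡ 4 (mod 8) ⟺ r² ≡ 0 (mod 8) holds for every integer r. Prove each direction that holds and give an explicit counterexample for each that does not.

The forward direction holds; the converse fails.

Forward direction. Suppose r ≡ 4 (mod 8). Write r = 8j + 4. Then (8j + 4)² = 64j² + 64j + 16 = 8(8j² + 8j + 2) + 0, so r² ≡ 0 (mod 8).

Converse. This fails: take r = 0. Then 0² = 0 ≡ 0 (mod 8), yet 0 ≡ 0 (mod 8), not 4.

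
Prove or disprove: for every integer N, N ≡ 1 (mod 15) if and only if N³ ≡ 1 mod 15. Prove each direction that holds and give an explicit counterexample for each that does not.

Both directions hold; the statement is true.

(⟸) Suppose N³ ≡ 1 (mod 15). The only residue r in {0, …, 14} with r³ ≡ 1 (mod 15) is r = 1, so N ≡ 1 (mod 15).

(⟹) Suppose N ≡ 1 (mod 15). Write N = 15j + 1. Then (15j + 1)³ = 3375j³ + 675j² + 45j + 1 = 15(225j³ + 45j² + 3j) + 1, so N³ ≡ 1 (mod 15).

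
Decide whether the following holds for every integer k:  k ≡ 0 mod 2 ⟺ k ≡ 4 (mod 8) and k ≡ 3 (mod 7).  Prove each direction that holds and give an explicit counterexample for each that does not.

(⇒) This fails: k = 0 gives 0 ≡ 0 (mod 2) but 0 ≡ 0 (mod 8), so the conjunction on the right does not hold.

(⇐) Conversely, if k ≡ 4 (mod 8) and k ≡ 3 (mod 7), then by the Chinese remainder theorem k ≡ 52 (mod 56). Since 52 ≡ 0 (mod 2) and 2 ∣ 56, we get k ≡ 0 (mod 2).

Only the reverse direction holds.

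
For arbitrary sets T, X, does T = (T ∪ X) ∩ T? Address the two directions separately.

Both inclusions hold.

Forward inclusion. Let x ∈ T. Then either x ∈ T and x ∉ X; or x ∈ T ∩ X. In each case x ∈ (T ∪ X) ∩ T, so T ⊆ (T ∪ X) ∩ T.

Reverse inclusion. Let x ∈ (T ∪ X) ∩ T. Then either x ∈ T and x ∉ X; or x ∈ T ∩ X. In each case x ∈ T, so (T ∪ X) ∩ T ⊆ T.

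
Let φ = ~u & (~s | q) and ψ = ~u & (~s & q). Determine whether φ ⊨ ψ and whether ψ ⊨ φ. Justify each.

The forward direction fails; the converse holds.

(→) This fails. Under s = F, u = F, q = F, the left side is true but the right side is false.

(←) Assume the antecedent. If s is true, the antecedent cannot hold. If s is false, the antecedent forces (s = F, u = F, q = T), and ~u & (~s | q) holds there. Either way ~u & (~s | q) holds.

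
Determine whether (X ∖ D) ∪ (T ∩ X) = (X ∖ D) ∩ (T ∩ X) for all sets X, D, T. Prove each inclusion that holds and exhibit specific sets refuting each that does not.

(⊆) fails; (⊇) holds.

(⟹) This inclusion fails. Take X = {1}, D = ∅, T = ∅; then 1 ∈ (X ∖ D) ∪ (T ∩ X) but 1 ∉ (X ∖ D) ∩ (T ∩ X).

(⟸) Let x ∈ (X ∖ D) ∩ (T ∩ X). Then x ∈ X ∩ T and x ∉ D, from which x ∈ (X ∖ D) ∪ (T ∩ X).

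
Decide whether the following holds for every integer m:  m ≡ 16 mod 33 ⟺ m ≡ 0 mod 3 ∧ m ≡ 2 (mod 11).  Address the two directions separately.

Neither direction holds.

Forward direction. This fails: m = 16 gives 16 ≡ 16 (mod 33) but 16 ≡ 1 (mod 3), so the conjunction on the right does not hold.

Converse. This fails: m = 24 satisfies both congruences on the right (24 ≡ 0 mod 3 and 24 ≡ 2 mod 11) yet 24 ≡ 24 (mod 33), not 16.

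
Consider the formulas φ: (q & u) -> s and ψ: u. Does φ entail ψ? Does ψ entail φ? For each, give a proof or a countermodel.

Forward direction. This fails. Under s = F, q = F, u = F, the left side is true but the right side is false.

Converse. This fails. Under s = F, q = T, u = T, the left side is false but the right side is true.

(⇒) fails and (⇐) fails.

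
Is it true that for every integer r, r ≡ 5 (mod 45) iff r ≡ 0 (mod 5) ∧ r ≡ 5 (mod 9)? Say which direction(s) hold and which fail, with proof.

(⇒) Suppose r ≡ 5 (mod 45); write r = 45j + 5. Since 5 ∣ 45, reducing mod 5 gives r ≡ 5 ≡ 0 (mod 5); since 9 ∣ 45, reducing mod 9 gives r ≡ 5 (mod 9).

(⇐) Conversely, if r ≡ 0 (mod 5) and r ≡ 5 (mod 9), then by the Chinese remainder theorem r ≡ 5 (mod 45). This is exactly r ≡ 5 (mod 45).

Both directions hold.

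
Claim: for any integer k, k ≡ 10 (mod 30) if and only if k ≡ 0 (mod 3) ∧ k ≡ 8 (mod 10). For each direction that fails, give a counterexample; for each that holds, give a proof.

Neither implication holds.

(⇒) This fails: k = 10 gives 10 ≡ 10 (mod 30) but 10 ≡ 1 (mod 3), so the conjunction on the right does not hold.

(⇐) This fails: k = 18 satisfies both congruences on the right (18 ≡ 0 mod 3 and 18 ≡ 8 mod 10) yet 18 ≡ 18 (mod 30), not 10.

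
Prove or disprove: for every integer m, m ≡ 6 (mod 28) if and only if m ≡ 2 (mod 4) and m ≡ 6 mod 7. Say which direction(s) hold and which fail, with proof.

(←) If m ≡ 2 (mod 4) and m ≡ 6 (mod 7), then by the Chinese remainder theorem m ≡ 6 (mod 28). This is exactly m ≡ 6 (mod 28).

(→) Suppose m ≡ 6 (mod 28); write m = 28j + 6. Since 4 ∣ 28, reducing mod 4 gives m ≡ 6 ≡ 2 (mod 4); since 7 ∣ 28, reducing mod 7 gives m ≡ 6 (mod 7).

Both directions hold; the statement is true.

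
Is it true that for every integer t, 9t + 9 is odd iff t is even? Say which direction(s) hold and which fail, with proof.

(⇒) Suppose 9t + 9 is odd. Since 9 is odd, 9t and t have the same parity, so 9t + 9 ≡ t + 9 (mod 2). As 9 is odd, 9t + 9 is odd exactly when t is even. Thus t is even.

(⇐) Conversely, suppose t is even; write t = 2j. Then 9t + 9 = 9·(2j) + 9 = 2·9j + 9, which is odd.

Both directions hold.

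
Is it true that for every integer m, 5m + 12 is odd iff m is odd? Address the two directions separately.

Both implications hold.

(⇒) Suppose 5m + 12 is odd. Since 5 is odd, 5m and m have the same parity, so 5m + 12 ≡ m + 12 (mod 2). As 12 is even, 5m + 12 is odd exactly when m is odd. Thus m is odd.

(⇐) Conversely, suppose m is odd; write m = 2j + 1. Then 5m + 12 = 5·(2j + 1) + 12 = 2·5j + 17, which is odd.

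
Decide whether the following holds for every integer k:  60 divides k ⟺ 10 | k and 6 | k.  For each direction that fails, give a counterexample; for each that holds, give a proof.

The forward direction holds; the converse fails.

(⟸) This fails: take k = 30. Both 10 ∣ 30 and 6 ∣ 30, yet 30 is not a multiple of 60 (since 30 = 0·60 + 30), so 60 ∤ 30.

(⟹) If 60 ∣ k, write k = 60q. Since 60 = 6·10, k = 10·(6q), so 10 ∣ k; and since 60 = 10·6, k = 6·(10q), so 6 ∣ k.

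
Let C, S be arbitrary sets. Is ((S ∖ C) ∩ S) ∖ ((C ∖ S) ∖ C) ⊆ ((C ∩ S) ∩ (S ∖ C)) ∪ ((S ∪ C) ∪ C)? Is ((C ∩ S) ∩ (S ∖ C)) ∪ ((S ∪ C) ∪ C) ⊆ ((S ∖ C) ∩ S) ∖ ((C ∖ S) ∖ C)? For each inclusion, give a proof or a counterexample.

The sets are not equal: only the forward inclusion holds.

Forward inclusion. Let x ∈ ((S ∖ C) ∩ S) ∖ ((C ∖ S) ∖ C). Then x ∈ S and x ∉ C, from which x ∈ ((C ∩ S) ∩ (S ∖ C)) ∪ ((S ∪ C) ∪ C).

Reverse inclusion. This inclusion fails. Take C = {1}, S = ∅; then 1 ∈ ((C ∩ S) ∩ (S ∖ C)) ∪ ((S ∪ C) ∪ C) but 1 ∉ ((S ∖ C) ∩ S) ∖ ((C ∖ S) ∖ C).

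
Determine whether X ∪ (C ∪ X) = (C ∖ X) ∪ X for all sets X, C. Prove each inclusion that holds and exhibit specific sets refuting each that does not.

(⊇) Let x ∈ (C ∖ X) ∪ X. Then either x ∈ X and x ∉ C; or x ∈ C and x ∉ X; or x ∈ X ∩ C. In each case x ∈ X ∪ (C ∪ X), so (C ∖ X) ∪ X ⊆ X ∪ (C ∪ X).

(⊆) Let x ∈ X ∪ (C ∪ X). Then either x ∈ X and x ∉ C; or x ∈ C and x ∉ X; or x ∈ X ∩ C. In each case x ∈ (C ∖ X) ∪ X, so X ∪ (C ∪ X) ⊆ (C ∖ X) ∪ X.

Both inclusions hold.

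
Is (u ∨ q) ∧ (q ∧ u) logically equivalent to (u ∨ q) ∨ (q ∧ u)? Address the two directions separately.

(→) Assume the antecedent. If q is true, (u ∨ q) ∨ (q ∧ u) reduces to true regardless of the other variables. If q is false, the antecedent cannot hold. Either way (u ∨ q) ∨ (q ∧ u) holds.

(←) This fails. Under q = T, u = F, the left side is false but the right side is true.

The forward direction holds; the converse fails.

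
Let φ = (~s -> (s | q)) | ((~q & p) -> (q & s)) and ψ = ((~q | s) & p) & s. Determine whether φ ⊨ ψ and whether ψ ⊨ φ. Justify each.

[⇒] This fails. Under p = F, q = F, s = F, the left side is true but the right side is false.

[⇐] Assume the antecedent. If p is true, the antecedent forces (p = T, q = F, s = T) or (p = T, q = T, s = T), and the consequent holds there. If p is false, the antecedent cannot hold. Either way the consequent holds.

(⇒) fails; (⇐) holds.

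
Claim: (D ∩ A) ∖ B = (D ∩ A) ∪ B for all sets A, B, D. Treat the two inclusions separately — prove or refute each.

Only the forward inclusion holds.

Forward inclusion. Let x ∈ (D ∩ A) ∖ B. Then x ∈ A ∩ D and x ∉ B, from which x ∈ (D ∩ A) ∪ B.

Reverse inclusion. This inclusion fails. Take A = ∅, B = {1}, D = ∅; then 1 ∈ (D ∩ A) ∪ B but 1 ∉ (D ∩ A) ∖ B.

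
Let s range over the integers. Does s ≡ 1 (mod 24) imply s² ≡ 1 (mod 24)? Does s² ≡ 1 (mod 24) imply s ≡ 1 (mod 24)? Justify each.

(⇐) This fails: take s = 5. Then 5² = 25 ≡ 1 (mod 24), yet 5 ≡ 5 (mod 24), not 1.

(⇒) Suppose s ≡ 1 (mod 24). Write s = 24j + 1. Then (24j + 1)² = 576j² + 48j + 1 = 24(24j² + 2j) + 1, so s² ≡ 1 (mod 24).

The forward direction holds; the converse fails.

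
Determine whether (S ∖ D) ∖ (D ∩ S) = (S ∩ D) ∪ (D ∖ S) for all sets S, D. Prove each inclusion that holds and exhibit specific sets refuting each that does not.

Neither inclusion holds.

(⟹) This inclusion fails. Take S = {1}, D = ∅; then 1 ∈ (S ∖ D) ∖ (D ∩ S) but 1 ∉ (S ∩ D) ∪ (D ∖ S).

(⟸) This inclusion fails. Take S = ∅, D = {1}; then 1 ∈ (S ∩ D) ∪ (D ∖ S) but 1 ∉ (S ∖ D) ∖ (D ∩ S).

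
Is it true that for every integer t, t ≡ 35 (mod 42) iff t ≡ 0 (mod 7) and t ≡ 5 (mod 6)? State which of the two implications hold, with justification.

Both directions hold.

Forward direction. Suppose t ≡ 35 (mod 42); write t = 42j + 35. Since 7 ∣ 42, reducing mod 7 gives t ≡ 35 ≡ 0 (mod 7); since 6 ∣ 42, reducing mod 6 gives t ≡ 35 ≡ 5 (mod 6).

Converse. If t ≡ 0 (mod 7) and t ≡ 5 (mod 6), then by the Chinese remainder theorem t ≡ 35 (mod 42). This is exactly t ≡ 35 (mod 42).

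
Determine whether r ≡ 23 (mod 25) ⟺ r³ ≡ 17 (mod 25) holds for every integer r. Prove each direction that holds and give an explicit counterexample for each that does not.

(→) Suppose r ≡ 23 (mod 25). Write r = 25j + 23. Then (25j + 23)³ = 15625j³ + 43125j² + 39675j + 12167 = 25(625j³ + 1725j² + 1587j + 486) + 17, so r³ ≡ 17 (mod 25).

(←) Conversely, suppose r³ ≡ 17 (mod 25). The only residue r in {0, …, 24} with r³ ≡ 17 (mod 25) is r = 23, so r ≡ 23 (mod 25).

Both implications hold.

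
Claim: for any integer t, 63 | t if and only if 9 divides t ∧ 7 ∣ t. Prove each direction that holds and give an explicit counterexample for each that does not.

Forward direction. If 63 ∣ t, write t = 63q. Since 63 = 7·9, t = 9·(7q), so 9 ∣ t; and since 63 = 9·7, t = 7·(9q), so 7 ∣ t.

Converse. Suppose 9 ∣ t and 7 ∣ t. Any common multiple of 9 and 7 is a multiple of their lcm; here gcd(9, 7) = 1, so lcm(9, 7) = 9·7 = 63, so 63 ∣ t.

Both directions hold; the statement is true.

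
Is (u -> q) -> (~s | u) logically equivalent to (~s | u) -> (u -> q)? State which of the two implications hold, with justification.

(⟹) This fails. Under u = T, s = F, q = F, the left side is true but the right side is false.

(⟸) This fails. Under u = F, s = T, q = F, the left side is false but the right side is true.

Neither direction holds.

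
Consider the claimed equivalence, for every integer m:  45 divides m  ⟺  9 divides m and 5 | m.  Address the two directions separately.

[⇒] If 45 ∣ m, write m = 45q. Since 45 = 5·9, m = 9·(5q), so 9 ∣ m; and since 45 = 9·5, m = 5·(9q), so 5 ∣ m.

[⇐] Suppose 9 ∣ m and 5 ∣ m. Any common multiple of 9 and 5 is a multiple of their lcm; here gcd(9, 5) = 1, so lcm(9, 5) = 9·5 = 45, so 45 ∣ m.

Both implications hold.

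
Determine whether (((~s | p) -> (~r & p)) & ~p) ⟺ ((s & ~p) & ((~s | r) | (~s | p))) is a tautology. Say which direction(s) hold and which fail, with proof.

(→) This fails. Under p = F, r = F, s = T, the left side is true but the right side is false.

(←) Assume the antecedent. If p is true, the antecedent cannot hold. If p is false, the antecedent forces (p = F, r = T, s = T), and ((~s | p) -> (~r & p)) & ~p holds there. Either way ((~s | p) -> (~r & p)) & ~p holds.

Only the converse holds.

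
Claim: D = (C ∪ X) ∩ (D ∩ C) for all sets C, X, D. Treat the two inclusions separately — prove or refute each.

(⟹) This inclusion fails. Take C = ∅, X = ∅, D = {1}; then 1 ∈ D but 1 ∉ (C ∪ X) ∩ (D ∩ C).

(⟸) Let x ∈ (C ∪ X) ∩ (D ∩ C). Then either x ∈ C ∩ D and x ∉ X; or x ∈ C ∩ X ∩ D. In each case x ∈ D, so (C ∪ X) ∩ (D ∩ C) ⊆ D.

(⊆) fails; (⊇) holds.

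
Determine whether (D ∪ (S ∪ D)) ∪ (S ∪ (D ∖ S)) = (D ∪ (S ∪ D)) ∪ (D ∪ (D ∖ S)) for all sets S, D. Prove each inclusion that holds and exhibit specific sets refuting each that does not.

The two sets are equal.

Forward inclusion. Let x ∈ (D ∪ (S ∪ D)) ∪ (S ∪ (D ∖ S)). Then either x ∈ S and x ∉ D; or x ∈ D and x ∉ S; or x ∈ S ∩ D. In each case x ∈ (D ∪ (S ∪ D)) ∪ (D ∪ (D ∖ S)), so (D ∪ (S ∪ D)) ∪ (S ∪ (D ∖ S)) ⊆ (D ∪ (S ∪ D)) ∪ (D ∪ (D ∖ S)).

Reverse inclusion. Let x ∈ (D ∪ (S ∪ D)) ∪ (D ∪ (D ∖ S)). Then either x ∈ S and x ∉ D; or x ∈ D and x ∉ S; or x ∈ S ∩ D. In each case x ∈ (D ∪ (S ∪ D)) ∪ (S ∪ (D ∖ S)), so (D ∪ (S ∪ D)) ∪ (D ∪ (D ∖ S)) ⊆ (D ∪ (S ∪ D)) ∪ (S ∪ (D ∖ S)).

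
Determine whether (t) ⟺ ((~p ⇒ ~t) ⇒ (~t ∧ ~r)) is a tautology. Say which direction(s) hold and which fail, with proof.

Forward direction. This fails. Under t = T, r = F, p = T, the left side is true but the right side is false.

Converse. This fails. Under t = F, r = F, p = F, the left side is false but the right side is true.

(⇒) fails and (⇐) fails.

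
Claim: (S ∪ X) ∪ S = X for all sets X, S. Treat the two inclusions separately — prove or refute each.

(⊆) fails; (⊇) holds.

(⊆) This inclusion fails. Take X = ∅, S = {1}; then 1 ∈ (S ∪ X) ∪ S but 1 ∉ X.

(⊇) Let x ∈ X. Then either x ∈ X and x ∉ S; or x ∈ X ∩ S. In each case x ∈ (S ∪ X) ∪ S, so X ⊆ (S ∪ X) ∪ S.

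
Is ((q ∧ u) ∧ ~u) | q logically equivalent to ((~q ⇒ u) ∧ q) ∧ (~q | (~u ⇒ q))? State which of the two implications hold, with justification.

Both directions hold.

(→) Assume the antecedent. If u is true, the antecedent forces (u = T, q = T), and the consequent holds there. If u is false, the antecedent forces (u = F, q = T), and the consequent holds there. Either way the consequent holds.

(←) Assume the antecedent. If u is true, the antecedent forces (u = T, q = T), and ((q ∧ u) ∧ ~u) | q holds there. If u is false, the antecedent forces (u = F, q = T), and ((q ∧ u) ∧ ~u) | q holds there. Either way ((q ∧ u) ∧ ~u) | q holds.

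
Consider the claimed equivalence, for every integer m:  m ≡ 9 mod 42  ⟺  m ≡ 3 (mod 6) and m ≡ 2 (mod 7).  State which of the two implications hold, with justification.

(⇒) Suppose m ≡ 9 (mod 42); write m = 42j + 9. Since 6 ∣ 42, reducing mod 6 gives m ≡ 9 ≡ 3 (mod 6); since 7 ∣ 42, reducing mod 7 gives m ≡ 9 ≡ 2 (mod 7).

(⇐) Conversely, if m ≡ 3 (mod 6) and m ≡ 2 (mod 7), then by the Chinese remainder theorem m ≡ 9 (mod 42). This is exactly m ≡ 9 (mod 42).

Equivalent; both directions hold.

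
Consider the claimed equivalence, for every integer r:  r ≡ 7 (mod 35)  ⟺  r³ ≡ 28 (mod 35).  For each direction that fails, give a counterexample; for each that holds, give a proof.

(←) Suppose r³ ≡ 28 (mod 35). The only residue r in {0, …, 34} with r³ ≡ 28 (mod 35) is r = 7, so r ≡ 7 (mod 35).

(→) Suppose r ≡ 7 (mod 35). Write r = 35j + 7. Then (35j + 7)³ = 42875j³ + 25725j² + 5145j + 343 = 35(1225j³ + 735j² + 147j + 9) + 28, so r³ ≡ 28 (mod 35).

The biconditional holds.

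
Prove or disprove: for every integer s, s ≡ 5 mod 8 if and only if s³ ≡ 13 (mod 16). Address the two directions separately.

(⇒) fails; (⇐) holds.

(→) This fails: take s = 13. Then 13 ≡ 5 (mod 8), but 13³ = 2197 ≡ 5 (mod 16), not 13.

(←) Conversely, the residues r modulo 16 with r³ ≡ 13 (mod 16) are exactly {5}, and each is ≡ 5 (mod 8).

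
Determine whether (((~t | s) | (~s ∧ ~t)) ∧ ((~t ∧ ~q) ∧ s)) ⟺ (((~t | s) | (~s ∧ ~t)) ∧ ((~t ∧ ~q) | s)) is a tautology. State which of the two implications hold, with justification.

Only the forward implication holds.

Forward direction. Assume the antecedent. If s is true, the consequent reduces to true regardless of the other variables. If s is false, the antecedent cannot hold. Either way the consequent holds.

Converse. This fails. Under s = F, q = F, t = F, the left side is false but the right side is true.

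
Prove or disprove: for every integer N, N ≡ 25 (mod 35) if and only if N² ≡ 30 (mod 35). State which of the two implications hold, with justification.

Forward direction. Suppose N ≡ 25 (mod 35). Write N = 35j + 25. Then (35j + 25)² = 1225j² + 1750j + 625 = 35(35j² + 50j + 17) + 30, so N² ≡ 30 (mod 35).

Converse. This fails: take N = 10. Then 10² = 100 ≡ 30 (mod 35), yet 10 ≡ 10 (mod 35), not 25.

Only the forward implication holds.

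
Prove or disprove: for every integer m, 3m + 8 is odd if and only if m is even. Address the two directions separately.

(⇒) fails and (⇐) fails.

(⟹) This fails: m = 7 gives 3m + 8 = 29, which is odd, but 7 is odd, not even.

(⟸) This also fails: m = 0 is even, but 3m + 8 = 8 is even, not odd.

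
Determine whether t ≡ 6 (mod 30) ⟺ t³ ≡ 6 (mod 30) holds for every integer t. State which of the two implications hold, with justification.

Equivalent; both directions hold.

Forward direction. Suppose t ≡ 6 (mod 30). Write t = 30j + 6. Then (30j + 6)³ = 27000j³ + 16200j² + 3240j + 216 = 30(900j³ + 540j² + 108j + 7) + 6, so t³ ≡ 6 (mod 30).

Converse. Suppose t³ ≡ 6 (mod 30). The only residue r in {0, …, 29} with r³ ≡ 6 (mod 30) is r = 6, so t ≡ 6 (mod 30).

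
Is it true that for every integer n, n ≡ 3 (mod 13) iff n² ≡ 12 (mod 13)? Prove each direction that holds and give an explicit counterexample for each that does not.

Forward direction. This fails: take n = 3. Then 3 ≡ 3 (mod 13), but 3² = 9 ≡ 9 (mod 13), not 12.

Converse. This fails: take n = 5. Then 5² = 25 ≡ 12 (mod 13), yet 5 ≡ 5 (mod 13), not 3.

Neither implication holds.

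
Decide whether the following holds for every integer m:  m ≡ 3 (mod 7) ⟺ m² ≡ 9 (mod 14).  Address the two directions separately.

(⟹) This fails: take m = 10. Then 10 ≡ 3 (mod 7), but 10² = 100 ≡ 2 (mod 14), not 9.

(⟸) This fails: take m = 11. Then 11² = 121 ≡ 9 (mod 14), yet 11 ≡ 4 (mod 7), not 3.

Neither implication holds.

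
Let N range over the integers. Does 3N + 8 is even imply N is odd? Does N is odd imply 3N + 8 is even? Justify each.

Neither implication holds.

(⟹) This fails: N = 4 gives 3N + 8 = 20, which is even, but 4 is even, not odd.

(⟸) This also fails: N = 7 is odd, but 3N + 8 = 29 is odd, not even.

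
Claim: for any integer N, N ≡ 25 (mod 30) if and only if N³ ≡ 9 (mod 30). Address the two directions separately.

(→) This fails: take N = 25. Then 25 ≡ 25 (mod 30), but 25³ = 15625 ≡ 25 (mod 30), not 9.

(←) This fails: take N = 9. Then 9³ = 729 ≡ 9 (mod 30), yet 9 ≡ 9 (mod 30), not 25.

Both directions fail.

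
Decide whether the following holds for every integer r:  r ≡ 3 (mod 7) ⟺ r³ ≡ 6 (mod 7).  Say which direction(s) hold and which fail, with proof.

The forward direction holds; the converse fails.

(⇒) Suppose r ≡ 3 (mod 7). Write r = 7j + 3. Then (7j + 3)³ = 343j³ + 441j² + 189j + 27 = 7(49j³ + 63j² + 27j + 3) + 6, so r³ ≡ 6 (mod 7).

(⇐) This fails: take r = 5. Then 5³ = 125 ≡ 6 (mod 7), yet 5 ≡ 5 (mod 7), not 3.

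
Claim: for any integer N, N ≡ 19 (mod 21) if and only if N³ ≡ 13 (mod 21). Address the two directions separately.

(⇒) holds; (⇐) fails.

Converse. This fails: take N = 10. Then 10³ = 1000 ≡ 13 (mod 21), yet 10 ≡ 10 (mod 21), not 19.

Forward direction. Suppose N ≡ 19 (mod 21). Write N = 21j + 19. Then (21j + 19)³ = 9261j³ + 25137j² + 22743j + 6859 = 21(441j³ + 1197j² + 1083j + 326) + 13, so N³ ≡ 13 (mod 21).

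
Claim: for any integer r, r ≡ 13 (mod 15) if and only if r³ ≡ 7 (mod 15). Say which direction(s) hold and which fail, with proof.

The biconditional holds.

(→) Suppose r ≡ 13 (mod 15). Write r = 15j + 13. Then (15j + 13)³ = 3375j³ + 8775j² + 7605j + 2197 = 15(225j³ + 585j² + 507j + 146) + 7, so r³ ≡ 7 (mod 15).

(←) Conversely, suppose r³ ≡ 7 (mod 15). The only residue r in {0, …, 14} with r³ ≡ 7 (mod 15) is r = 13, so r ≡ 13 (mod 15).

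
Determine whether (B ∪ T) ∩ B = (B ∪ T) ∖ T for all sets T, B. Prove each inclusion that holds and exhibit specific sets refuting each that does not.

Forward inclusion. This inclusion fails. Take T = {1}, B = {1}; then 1 ∈ (B ∪ T) ∩ B but 1 ∉ (B ∪ T) ∖ T.

Reverse inclusion. Let x ∈ (B ∪ T) ∖ T. Then x ∈ B and x ∉ T, from which x ∈ (B ∪ T) ∩ B.

The sets are not equal: only the reverse inclusion holds.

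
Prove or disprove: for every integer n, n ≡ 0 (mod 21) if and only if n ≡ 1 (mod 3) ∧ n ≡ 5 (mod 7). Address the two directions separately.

[⇒] This fails: n = 0 gives 0 ≡ 0 (mod 21) but 0 ≡ 0 (mod 3), so the conjunction on the right does not hold.

[⇐] This fails: n = 19 satisfies both congruences on the right (19 ≡ 1 mod 3 and 19 ≡ 5 mod 7) yet 19 ≡ 19 (mod 21), not 0.

Both directions fail.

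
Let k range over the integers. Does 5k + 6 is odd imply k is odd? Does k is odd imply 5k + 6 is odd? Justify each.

Both directions hold; the statement is true.

(⇒) Suppose 5k + 6 is odd. Since 5 is odd, 5k and k have the same parity, so 5k + 6 ≡ k + 6 (mod 2). As 6 is even, 5k + 6 is odd exactly when k is odd. Thus k is odd.

(⇐) Conversely, suppose k is odd; write k = 2j + 1. Then 5k + 6 = 5·(2j + 1) + 6 = 2·5j + 11, which is odd.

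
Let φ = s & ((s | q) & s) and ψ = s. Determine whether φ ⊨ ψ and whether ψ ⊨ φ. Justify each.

Both implications hold.

(⟹) Assume the antecedent. If q is true, the antecedent forces (q = T, s = T), and s holds there. If q is false, the antecedent forces (q = F, s = T), and s holds there. Either way s holds.

(⟸) Assume the antecedent. If q is true, the antecedent forces (q = T, s = T), and s & ((s | q) & s) holds there. If q is false, the antecedent forces (q = F, s = T), and s & ((s | q) & s) holds there. Either way s & ((s | q) & s) holds.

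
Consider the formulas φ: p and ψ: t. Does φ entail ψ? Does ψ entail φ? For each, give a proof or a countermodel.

Neither direction holds.

(⇒) This fails. Under t = F, p = T, the left side is true but the right side is false.

(⇐) This fails. Under t = T, p = F, the left side is false but the right side is true.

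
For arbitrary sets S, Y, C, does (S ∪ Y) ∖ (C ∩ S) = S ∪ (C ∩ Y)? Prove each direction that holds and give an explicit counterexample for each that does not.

(⟹) This inclusion fails. Take S = ∅, Y = {1}, C = ∅; then 1 ∈ (S ∪ Y) ∖ (C ∩ S) but 1 ∉ S ∪ (C ∩ Y).

(⟸) This inclusion fails. Take S = {1}, Y = ∅, C = {1}; then 1 ∈ S ∪ (C ∩ Y) but 1 ∉ (S ∪ Y) ∖ (C ∩ S).

Both inclusions fail.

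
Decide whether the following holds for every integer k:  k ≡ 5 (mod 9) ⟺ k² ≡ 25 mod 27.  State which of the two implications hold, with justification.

(⇒) This fails: take k = 14. Then 14 ≡ 5 (mod 9), but 14² = 196 ≡ 7 (mod 27), not 25.

(⇐) This fails: take k = 22. Then 22² = 484 ≡ 25 (mod 27), yet 22 ≡ 4 (mod 9), not 5.

(⇒) fails and (⇐) fails.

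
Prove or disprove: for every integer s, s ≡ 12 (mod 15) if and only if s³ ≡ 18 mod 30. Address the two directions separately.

Only the converse holds.

(⇐) The residues r modulo 30 with r³ ≡ 18 (mod 30) are exactly {12}, and each is ≡ 12 (mod 15).

(⇒) This fails: take s = 27. Then 27 ≡ 12 (mod 15), but 27³ = 19683 ≡ 3 (mod 30), not 18.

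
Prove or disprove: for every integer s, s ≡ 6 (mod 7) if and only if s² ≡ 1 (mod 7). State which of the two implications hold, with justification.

Only the forward direction holds.

(⟹) Suppose s ≡ 6 (mod 7). Write s = 7j + 6. Then (7j + 6)² = 49j² + 84j + 36 = 7(7j² + 12j + 5) + 1, so s² ≡ 1 (mod 7).

(⟸) This fails: take s = 1. Then 1² = 1 ≡ 1 (mod 7), yet 1 ≡ 1 (mod 7), not 6.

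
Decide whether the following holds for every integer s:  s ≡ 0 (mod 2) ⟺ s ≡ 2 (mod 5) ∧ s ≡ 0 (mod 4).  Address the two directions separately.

Only the reverse direction holds.

Forward direction. This fails: s = 0 gives 0 ≡ 0 (mod 2) but 0 ≡ 0 (mod 5), so the conjunction on the right does not hold.

Converse. If s ≡ 2 (mod 5) and s ≡ 0 (mod 4), then by the Chinese remainder theorem s ≡ 12 (mod 20). Since 12 ≡ 0 (mod 2) and 2 ∣ 20, we get s ≡ 0 (mod 2).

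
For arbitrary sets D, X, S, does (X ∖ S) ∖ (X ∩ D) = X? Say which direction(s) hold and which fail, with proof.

(⟹) Let x ∈ (X ∖ S) ∖ (X ∩ D). Then x ∈ X and x ∉ D, S, from which x ∈ X.

(⟸) This inclusion fails. Take D = {1}, X = {1}, S = ∅; then 1 ∈ X but 1 ∉ (X ∖ S) ∖ (X ∩ D).

Only the forward inclusion holds.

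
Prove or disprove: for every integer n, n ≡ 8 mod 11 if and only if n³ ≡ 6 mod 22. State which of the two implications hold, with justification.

Only the reverse direction holds.

(→) This fails: take n = 19. Then 19 ≡ 8 (mod 11), but 19³ = 6859 ≡ 17 (mod 22), not 6.

(←) Conversely, the residues r modulo 22 with r³ ≡ 6 (mod 22) are exactly {8}, and each is ≡ 8 (mod 11).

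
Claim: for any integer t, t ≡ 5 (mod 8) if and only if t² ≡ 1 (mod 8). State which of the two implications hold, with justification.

Forward direction. Suppose t ≡ 5 (mod 8). Write t = 8j + 5. Then (8j + 5)² = 64j² + 80j + 25 = 8(8j² + 10j + 3) + 1, so t² ≡ 1 (mod 8).

Converse. This fails: take t = 1. Then 1² = 1 ≡ 1 (mod 8), yet 1 ≡ 1 (mod 8), not 5.

The forward direction holds; the converse fails.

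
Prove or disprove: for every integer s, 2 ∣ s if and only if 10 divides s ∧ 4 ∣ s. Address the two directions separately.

The forward direction fails; the converse holds.

(→) This fails: take s = 2. Certainly 2 ∣ 2, but 10 ∤ 2.

(←) Suppose 10 ∣ s and 4 ∣ s. Any common multiple of 10 and 4 is a multiple of their lcm; here lcm(10, 4) = 10·4/gcd(10, 4) = 40/2 = 20, so 20 ∣ s. Since 2 ∣ 20, it follows that 2 ∣ s.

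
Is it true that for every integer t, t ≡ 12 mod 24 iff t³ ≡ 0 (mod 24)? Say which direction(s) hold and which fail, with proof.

(←) This fails: take t = 0. Then 0³ = 0 ≡ 0 (mod 24), yet 0 ≡ 0 (mod 24), not 12.

(→) Suppose t ≡ 12 mod 24. Write t = 24j + 12. Then (24j + 12)³ = 13824j³ + 20736j² + 10368j + 1728 = 24(576j³ + 864j² + 432j + 72) + 0, so t³ ≡ 0 (mod 24).

The forward direction holds; the converse fails.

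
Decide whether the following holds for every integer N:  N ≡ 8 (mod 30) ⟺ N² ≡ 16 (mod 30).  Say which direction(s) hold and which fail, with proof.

Forward direction. This fails: take N = 8. Then 8 ≡ 8 (mod 30), but 8² = 64 ≡ 4 (mod 30), not 16.

Converse. This fails: take N = 4. Then 4² = 16 ≡ 16 (mod 30), yet 4 ≡ 4 (mod 30), not 8.

Both directions fail.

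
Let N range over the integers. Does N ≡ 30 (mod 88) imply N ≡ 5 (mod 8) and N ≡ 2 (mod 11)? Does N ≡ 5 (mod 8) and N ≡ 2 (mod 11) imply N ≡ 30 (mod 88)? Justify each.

(⇒) fails and (⇐) fails.

(⟹) This fails: N = 30 gives 30 ≡ 30 (mod 88) but 30 ≡ 6 (mod 8), so the conjunction on the right does not hold.

(⟸) This fails: N = 13 satisfies both congruences on the right (13 ≡ 5 mod 8 and 13 ≡ 2 mod 11) yet 13 ≡ 13 (mod 88), not 30.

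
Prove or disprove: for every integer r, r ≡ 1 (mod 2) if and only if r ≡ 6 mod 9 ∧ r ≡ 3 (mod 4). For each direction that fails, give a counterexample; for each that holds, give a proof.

(⟹) This fails: r = 1 gives 1 ≡ 1 (mod 2) but 1 ≡ 1 (mod 9), so the conjunction on the right does not hold.

(⟸) Conversely, if r ≡ 6 (mod 9) and r ≡ 3 (mod 4), then by the Chinese remainder theorem r ≡ 15 (mod 36). Since 15 ≡ 1 (mod 2) and 2 ∣ 36, we get r ≡ 1 (mod 2).

Not equivalent: only (⇐) holds.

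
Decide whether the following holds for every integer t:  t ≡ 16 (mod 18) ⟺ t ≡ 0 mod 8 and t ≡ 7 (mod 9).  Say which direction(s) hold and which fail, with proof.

(⇒) fails; (⇐) holds.

Forward direction. This fails: t = 34 gives 34 ≡ 16 (mod 18) but 34 ≡ 2 (mod 8), so the conjunction on the right does not hold.

Converse. If t ≡ 0 (mod 8) and t ≡ 7 (mod 9), then by the Chinese remainder theorem t ≡ 16 (mod 72). Since 16 ≡ 16 (mod 18) and 18 ∣ 72, we get t ≡ 16 (mod 18).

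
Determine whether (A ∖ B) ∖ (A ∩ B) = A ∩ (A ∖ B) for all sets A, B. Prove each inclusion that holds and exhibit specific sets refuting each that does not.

Forward inclusion. Let x ∈ (A ∖ B) ∖ (A ∩ B). Then x ∈ A and x ∉ B, from which x ∈ A ∩ (A ∖ B).

Reverse inclusion. Let x ∈ A ∩ (A ∖ B). Then x ∈ A and x ∉ B, from which x ∈ (A ∖ B) ∖ (A ∩ B).

The two sets are equal.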